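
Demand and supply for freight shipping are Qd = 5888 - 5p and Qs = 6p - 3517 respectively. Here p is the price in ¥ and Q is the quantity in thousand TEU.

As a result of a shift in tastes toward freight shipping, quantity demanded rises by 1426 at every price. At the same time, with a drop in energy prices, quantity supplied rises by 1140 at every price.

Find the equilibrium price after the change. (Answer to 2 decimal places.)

Original equilibrium: 5888 - 5p = 6p - 3517 gives 9405 = 11p, so p = 855 and Q = 1613.
With the change applied: demand Qd = 7314 - 5p, supply Qs = 6p - 2377.
Equate the new curves: 7314 - 5p = 6p - 2377, giving 9691 = 11p, p = 881, Q = 2909.

881.00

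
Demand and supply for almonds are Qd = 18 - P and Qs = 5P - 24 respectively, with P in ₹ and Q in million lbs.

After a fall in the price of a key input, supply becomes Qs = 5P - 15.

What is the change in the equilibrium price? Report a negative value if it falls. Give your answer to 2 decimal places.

Original equilibrium: 18 - P = 5P - 24 gives 42 = 6P, so P = 7 and Q = 11.
After the shift, demand is Qd = 18 - P and supply is Qs = 5P - 15.
Equate the new curves: 18 - P = 5P - 15, giving 33 = 6P, P = 5.5, Q = 12.5.
ΔP = 5.5 − 7 = -1.50.

-1.50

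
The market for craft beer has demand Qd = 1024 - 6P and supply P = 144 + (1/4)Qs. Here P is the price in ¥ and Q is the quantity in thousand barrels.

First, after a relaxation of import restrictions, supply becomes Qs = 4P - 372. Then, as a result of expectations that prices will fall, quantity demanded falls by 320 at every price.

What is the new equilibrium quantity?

Solve the original market: 1024 - 6P = 4P - 576, hence P = 160 and Q = 64.
With the change applied: demand Qd = 704 - 6P, supply Qs = 4P - 372.
New equilibrium: 704 - 6P = 4P - 372 ⇒ 1076 = 10P ⇒ P = 107.6, Q = 58.4.

58.4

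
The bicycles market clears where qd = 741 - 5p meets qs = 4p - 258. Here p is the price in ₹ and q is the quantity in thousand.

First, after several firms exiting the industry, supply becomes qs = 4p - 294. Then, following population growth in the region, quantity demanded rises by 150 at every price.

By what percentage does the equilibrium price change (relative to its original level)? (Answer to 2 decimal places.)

+18.62

Original equilibrium: 741 - 5p = 4p - 258 gives 999 = 9p, so p = 111 and q = 186.
With the change applied: demand qd = 891 - 5p, supply qs = 4p - 294.
New equilibrium: 891 - 5p = 4p - 294 ⇒ 1185 = 9p ⇒ p = 395/3 ≈ 131.6667, q = 698/3 ≈ 232.6667.
%Δp = (131.6667 − 111) / 111 × 100 = +18.62%.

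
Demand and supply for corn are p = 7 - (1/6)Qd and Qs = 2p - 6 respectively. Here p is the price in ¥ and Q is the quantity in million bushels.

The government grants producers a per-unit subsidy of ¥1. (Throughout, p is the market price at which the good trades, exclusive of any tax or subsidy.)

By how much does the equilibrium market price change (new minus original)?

Before the shock: 42 - 6p = 2p - 6 ⇒ 48 = 8p ⇒ p = 6, Q = 6.
Since sellers receive the price plus the subsidy, the effective supply curve becomes Qs = 2p - 4.
Clearing the new market: 42 - 6p = 2p - 4, so p = 5.75 and Q = 7.5.
Δp = 5.75 − 6 = -0.25.

-0.25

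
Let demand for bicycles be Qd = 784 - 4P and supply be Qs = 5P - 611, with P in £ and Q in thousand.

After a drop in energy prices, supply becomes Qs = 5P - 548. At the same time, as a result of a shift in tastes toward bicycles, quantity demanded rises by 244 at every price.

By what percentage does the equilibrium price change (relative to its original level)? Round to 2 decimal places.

Solve the original market: 784 - 4P = 5P - 611, hence P = 155 and Q = 164.
With the change applied: demand Qd = 1028 - 4P, supply Qs = 5P - 548.
Clearing the new market: 1028 - 4P = 5P - 548, so P = 1576/9 ≈ 175.1111 and Q = 2948/9 ≈ 327.5556.
%ΔP = (175.1111 − 155) / 155 × 100 = +12.97%.

+12.97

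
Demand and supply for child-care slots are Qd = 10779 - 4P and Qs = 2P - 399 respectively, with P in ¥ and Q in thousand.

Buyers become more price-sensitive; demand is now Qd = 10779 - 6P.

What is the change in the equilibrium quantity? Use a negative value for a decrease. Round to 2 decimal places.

Solve the original market: 10779 - 4P = 2P - 399, hence P = 1863 and Q = 3327.
After the shift, demand is Qd = 10779 - 6P and supply is Qs = 2P - 399.
New equilibrium: 10779 - 6P = 2P - 399 ⇒ 11178 = 8P ⇒ P = 1397.25, Q = 2395.5.
ΔQ = 2395.5 − 3327 = -931.50.

-931.50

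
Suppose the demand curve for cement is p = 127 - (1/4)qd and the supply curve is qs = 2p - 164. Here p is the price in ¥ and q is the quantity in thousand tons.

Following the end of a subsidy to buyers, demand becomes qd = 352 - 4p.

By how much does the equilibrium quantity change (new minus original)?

-52

Initially, 508 - 4p = 2p - 164, so 672 = 6p and p = 112, q = 60.
With the change applied: demand qd = 352 - 4p, supply qs = 2p - 164.
New equilibrium: 352 - 4p = 2p - 164 ⇒ 516 = 6p ⇒ p = 86, q = 8.
Δq = 8 − 60 = -52.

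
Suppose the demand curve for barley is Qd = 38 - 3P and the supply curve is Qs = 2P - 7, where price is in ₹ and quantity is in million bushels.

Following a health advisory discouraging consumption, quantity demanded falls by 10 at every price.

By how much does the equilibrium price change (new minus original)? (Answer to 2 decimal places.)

-2.00

Solve the original market: 38 - 3P = 2P - 7, hence P = 9 and Q = 11.
With the change applied: demand Qd = 28 - 3P, supply Qs = 2P - 7.
New equilibrium: 28 - 3P = 2P - 7 ⇒ 35 = 5P ⇒ P = 7, Q = 7.
ΔP = 7 − 9 = -2.00.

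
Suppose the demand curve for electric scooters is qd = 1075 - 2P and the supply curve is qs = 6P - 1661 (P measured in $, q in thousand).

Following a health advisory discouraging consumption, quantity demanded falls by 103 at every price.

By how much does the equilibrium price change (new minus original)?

Before the shock: 1075 - 2P = 6P - 1661 ⇒ 2736 = 8P ⇒ P = 342, q = 391.
The shock moves the curves to qd = 972 - 2P and qs = 6P - 1661.
Equate the new curves: 972 - 2P = 6P - 1661, giving 2633 = 8P, P = 329.125, q = 313.75.
ΔP = 329.125 − 342 = -12.875.

-12.875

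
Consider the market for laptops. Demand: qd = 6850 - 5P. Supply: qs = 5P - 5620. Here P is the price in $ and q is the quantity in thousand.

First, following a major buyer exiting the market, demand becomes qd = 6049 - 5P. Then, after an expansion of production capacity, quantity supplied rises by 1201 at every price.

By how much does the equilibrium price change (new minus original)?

-200.2

Before the shock: 6850 - 5P = 5P - 5620 ⇒ 12470 = 10P ⇒ P = 1247, q = 615.
The new curves are qd = 6049 - 5P (demand) and qs = 5P - 4419 (supply).
Equate the new curves: 6049 - 5P = 5P - 4419, giving 10468 = 10P, P = 1046.8, q = 815.
ΔP = 1046.8 − 1247 = -200.2.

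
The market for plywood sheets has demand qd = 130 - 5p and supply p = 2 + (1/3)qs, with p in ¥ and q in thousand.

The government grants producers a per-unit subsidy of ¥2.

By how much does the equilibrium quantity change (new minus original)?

+3.75

Original equilibrium: 130 - 5p = 3p - 6 gives 136 = 8p, so p = 17 and q = 45.
Since sellers receive the price plus the subsidy, the effective supply curve becomes qs = 3p.
Clearing the new market: 130 - 5p = 3p, so p = 16.25 and q = 48.75.
Δq = 48.75 − 45 = +3.75.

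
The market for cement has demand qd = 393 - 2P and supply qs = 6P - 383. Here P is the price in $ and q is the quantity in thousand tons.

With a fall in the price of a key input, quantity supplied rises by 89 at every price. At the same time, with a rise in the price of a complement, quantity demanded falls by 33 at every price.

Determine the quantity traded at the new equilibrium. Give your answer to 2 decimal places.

196.50

Initially, 393 - 2P = 6P - 383, so 776 = 8P and P = 97, q = 199.
The new curves are qd = 360 - 2P (demand) and qs = 6P - 294 (supply).
New equilibrium: 360 - 2P = 6P - 294 ⇒ 654 = 8P ⇒ P = 81.75, q = 196.5.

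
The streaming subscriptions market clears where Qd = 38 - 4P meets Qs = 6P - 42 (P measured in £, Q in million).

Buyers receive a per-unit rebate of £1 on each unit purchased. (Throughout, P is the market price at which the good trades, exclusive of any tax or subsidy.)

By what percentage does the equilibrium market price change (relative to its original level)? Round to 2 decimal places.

+5.00

Solve the original market: 38 - 4P = 6P - 42, hence P = 8 and Q = 6.
Since buyers' out-of-pocket price is the market price minus the rebate, the effective demand curve becomes Qd = 42 - 4P.
Clearing the new market: 42 - 4P = 6P - 42, so P = 8.4 and Q = 8.4.
%ΔP = (8.4 − 8) / 8 × 100 = +5.00%.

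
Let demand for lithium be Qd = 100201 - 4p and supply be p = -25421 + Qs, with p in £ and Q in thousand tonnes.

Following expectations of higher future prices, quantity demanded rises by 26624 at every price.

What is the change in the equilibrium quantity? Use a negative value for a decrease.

+5324.8

Solve the original market: 100201 - 4p = p + 25421, hence p = 14956 and Q = 40377.
The new curves are Qd = 126825 - 4p (demand) and Qs = p + 25421 (supply).
Setting them equal: 126825 - 4p = p + 25421 → 101404 = 5p, so p = 20280.8 and Q = 45701.8.
ΔQ = 45701.8 − 40377 = +5324.8.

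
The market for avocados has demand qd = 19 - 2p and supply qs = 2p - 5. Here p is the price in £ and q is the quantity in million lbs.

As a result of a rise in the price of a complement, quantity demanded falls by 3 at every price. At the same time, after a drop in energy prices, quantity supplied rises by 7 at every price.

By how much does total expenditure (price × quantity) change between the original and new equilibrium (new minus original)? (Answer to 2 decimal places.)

Initially, 19 - 2p = 2p - 5, so 24 = 4p and p = 6, q = 7.
The new curves are qd = 16 - 2p (demand) and qs = 2p + 2 (supply).
Equate the new curves: 16 - 2p = 2p + 2, giving 14 = 4p, p = 3.5, q = 9.
Expenditure moves from 6×7 = 42 to 3.5×9 = 31.5; change = -10.50.

-10.50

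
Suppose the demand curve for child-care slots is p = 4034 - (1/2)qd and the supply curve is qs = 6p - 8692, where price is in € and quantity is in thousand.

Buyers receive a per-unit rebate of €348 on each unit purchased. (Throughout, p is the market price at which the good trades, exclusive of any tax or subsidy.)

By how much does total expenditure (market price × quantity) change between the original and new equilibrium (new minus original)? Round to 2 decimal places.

+1476390.00

Before the shock: 8068 - 2p = 6p - 8692 ⇒ 16760 = 8p ⇒ p = 2095, q = 3878.
Since buyers' out-of-pocket price is the market price minus the rebate, the effective demand curve becomes qd = 8764 - 2p.
Clearing the new market: 8764 - 2p = 6p - 8692, so p = 2182 and q = 4400.
Expenditure moves from 2095×3878 = 8124410 to 2182×4400 = 9600800; change = +1476390.00.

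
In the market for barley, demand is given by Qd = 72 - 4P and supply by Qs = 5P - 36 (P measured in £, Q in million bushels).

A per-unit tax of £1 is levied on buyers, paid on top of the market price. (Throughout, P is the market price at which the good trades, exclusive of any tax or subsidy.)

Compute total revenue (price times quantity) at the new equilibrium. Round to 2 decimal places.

Original equilibrium: 72 - 4P = 5P - 36 gives 108 = 9P, so P = 12 and Q = 24.
Since buyers pay the price plus the tax, the effective demand curve becomes Qd = 68 - 4P.
New equilibrium: 68 - 4P = 5P - 36 ⇒ 104 = 9P ⇒ P = 104/9 ≈ 11.5556, Q = 196/9 ≈ 21.7778.
New expenditure = 11.5556 × 21.7778 = 251.65.

251.65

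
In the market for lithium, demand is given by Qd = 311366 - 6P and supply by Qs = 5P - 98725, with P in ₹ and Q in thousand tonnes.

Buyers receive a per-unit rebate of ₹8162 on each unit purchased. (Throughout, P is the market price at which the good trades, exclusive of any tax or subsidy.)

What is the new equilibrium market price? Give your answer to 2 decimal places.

41733.00

Before the shock: 311366 - 6P = 5P - 98725 ⇒ 410091 = 11P ⇒ P = 37281, Q = 87680.
Since buyers' out-of-pocket price is the market price minus the rebate, the effective demand curve becomes Qd = 360338 - 6P.
Setting them equal: 360338 - 6P = 5P - 98725 → 459063 = 11P, so P = 41733 and Q = 109940.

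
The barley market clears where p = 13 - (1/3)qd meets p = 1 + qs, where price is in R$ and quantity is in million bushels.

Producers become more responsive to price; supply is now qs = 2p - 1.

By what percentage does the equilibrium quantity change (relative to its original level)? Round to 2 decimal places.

+66.67

Solve the original market: 39 - 3p = p - 1, hence p = 10 and q = 9.
After the shift, demand is qd = 39 - 3p and supply is qs = 2p - 1.
New equilibrium: 39 - 3p = 2p - 1 ⇒ 40 = 5p ⇒ p = 8, q = 15.
%Δq = (15 − 9) / 9 × 100 = +66.67%.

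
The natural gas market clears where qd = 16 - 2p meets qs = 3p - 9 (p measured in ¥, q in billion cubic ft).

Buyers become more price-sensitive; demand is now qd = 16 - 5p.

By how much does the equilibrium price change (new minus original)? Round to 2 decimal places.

-1.88

Initially, 16 - 2p = 3p - 9, so 25 = 5p and p = 5, q = 6.
With the change applied: demand qd = 16 - 5p, supply qs = 3p - 9.
New equilibrium: 16 - 5p = 3p - 9 ⇒ 25 = 8p ⇒ p = 3.125, q = 0.375.
Δp = 3.125 − 5 = -1.88.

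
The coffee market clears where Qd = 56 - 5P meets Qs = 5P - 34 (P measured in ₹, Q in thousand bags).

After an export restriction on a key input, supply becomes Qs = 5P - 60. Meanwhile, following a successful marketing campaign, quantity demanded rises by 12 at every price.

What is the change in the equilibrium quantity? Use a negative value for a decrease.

Solve the original market: 56 - 5P = 5P - 34, hence P = 9 and Q = 11.
With the change applied: demand Qd = 68 - 5P, supply Qs = 5P - 60.
New equilibrium: 68 - 5P = 5P - 60 ⇒ 128 = 10P ⇒ P = 12.8, Q = 4.
ΔQ = 4 − 11 = -7.

-7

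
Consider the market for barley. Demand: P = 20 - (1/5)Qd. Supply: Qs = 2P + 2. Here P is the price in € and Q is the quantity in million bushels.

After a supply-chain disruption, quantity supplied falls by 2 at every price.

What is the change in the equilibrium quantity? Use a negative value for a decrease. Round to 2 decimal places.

-1.43

Original equilibrium: 100 - 5P = 2P + 2 gives 98 = 7P, so P = 14 and Q = 30.
After the shift, demand is Qd = 100 - 5P and supply is Qs = 2P.
New equilibrium: 100 - 5P = 2P ⇒ 100 = 7P ⇒ P = 100/7 ≈ 14.2857, Q = 200/7 ≈ 28.5714.
ΔQ = 28.5714 − 30 = -1.43.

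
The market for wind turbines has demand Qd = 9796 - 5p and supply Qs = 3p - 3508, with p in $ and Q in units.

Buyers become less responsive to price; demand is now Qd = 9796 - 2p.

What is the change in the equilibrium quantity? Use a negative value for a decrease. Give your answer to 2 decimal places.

Before the shock: 9796 - 5p = 3p - 3508 ⇒ 13304 = 8p ⇒ p = 1663, Q = 1481.
After the shift, demand is Qd = 9796 - 2p and supply is Qs = 3p - 3508.
Setting them equal: 9796 - 2p = 3p - 3508 → 13304 = 5p, so p = 2660.8 and Q = 4474.4.
ΔQ = 4474.4 − 1481 = +2993.40.

+2993.40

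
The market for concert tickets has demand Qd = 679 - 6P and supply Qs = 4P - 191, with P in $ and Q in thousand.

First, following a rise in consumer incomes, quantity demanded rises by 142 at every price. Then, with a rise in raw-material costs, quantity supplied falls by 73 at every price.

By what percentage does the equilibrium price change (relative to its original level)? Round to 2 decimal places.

Solve the original market: 679 - 6P = 4P - 191, hence P = 87 and Q = 157.
The new curves are Qd = 821 - 6P (demand) and Qs = 4P - 264 (supply).
Setting them equal: 821 - 6P = 4P - 264 → 1085 = 10P, so P = 108.5 and Q = 170.
%ΔP = (108.5 − 87) / 87 × 100 = +24.71%.

+24.71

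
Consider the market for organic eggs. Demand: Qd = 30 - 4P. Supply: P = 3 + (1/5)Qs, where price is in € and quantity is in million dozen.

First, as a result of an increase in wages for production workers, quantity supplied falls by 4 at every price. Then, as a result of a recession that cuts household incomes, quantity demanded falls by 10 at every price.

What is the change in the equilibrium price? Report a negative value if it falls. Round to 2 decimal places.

-0.67

Before the shock: 30 - 4P = 5P - 15 ⇒ 45 = 9P ⇒ P = 5, Q = 10.
With the change applied: demand Qd = 20 - 4P, supply Qs = 5P - 19.
Setting them equal: 20 - 4P = 5P - 19 → 39 = 9P, so P = 13/3 ≈ 4.3333 and Q = 8/3 ≈ 2.6667.
ΔP = 4.3333 − 5 = -0.67.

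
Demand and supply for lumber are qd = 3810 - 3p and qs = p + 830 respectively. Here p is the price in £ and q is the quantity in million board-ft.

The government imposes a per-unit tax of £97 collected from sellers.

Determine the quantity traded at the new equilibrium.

1502.25

Solve the original market: 3810 - 3p = p + 830, hence p = 745 and q = 1575.
Since sellers keep the price net of the tax, the effective supply curve becomes qs = p + 733.
Setting them equal: 3810 - 3p = p + 733 → 3077 = 4p, so p = 769.25 and q = 1502.25.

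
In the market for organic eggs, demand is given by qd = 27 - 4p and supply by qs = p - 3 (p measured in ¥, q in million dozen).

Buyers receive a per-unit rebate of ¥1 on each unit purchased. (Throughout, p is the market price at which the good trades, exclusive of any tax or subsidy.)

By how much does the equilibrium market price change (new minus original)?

Solve the original market: 27 - 4p = p - 3, hence p = 6 and q = 3.
Since buyers' out-of-pocket price is the market price minus the rebate, the effective demand curve becomes qd = 31 - 4p.
New equilibrium: 31 - 4p = p - 3 ⇒ 34 = 5p ⇒ p = 6.8, q = 3.8.
Δp = 6.8 − 6 = +0.8.

+0.8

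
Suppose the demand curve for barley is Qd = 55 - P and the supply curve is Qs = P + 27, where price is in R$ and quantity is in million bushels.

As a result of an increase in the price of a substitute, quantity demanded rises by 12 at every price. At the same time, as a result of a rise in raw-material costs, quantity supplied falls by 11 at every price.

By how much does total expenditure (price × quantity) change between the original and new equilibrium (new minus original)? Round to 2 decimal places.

Before the shock: 55 - P = P + 27 ⇒ 28 = 2P ⇒ P = 14, Q = 41.
With the change applied: demand Qd = 67 - P, supply Qs = P + 16.
Setting them equal: 67 - P = P + 16 → 51 = 2P, so P = 25.5 and Q = 41.5.
Expenditure moves from 14×41 = 574 to 25.5×41.5 = 1058.25; change = +484.25.

+484.25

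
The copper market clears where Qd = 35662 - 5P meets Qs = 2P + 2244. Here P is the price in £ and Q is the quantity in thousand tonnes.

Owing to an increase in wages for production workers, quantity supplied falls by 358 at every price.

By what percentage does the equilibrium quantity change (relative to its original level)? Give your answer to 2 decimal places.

Initially, 35662 - 5P = 2P + 2244, so 33418 = 7P and P = 4774, Q = 11792.
After the shift, demand is Qd = 35662 - 5P and supply is Qs = 2P + 1886.
Equate the new curves: 35662 - 5P = 2P + 1886, giving 33776 = 7P, P = 33776/7 ≈ 4825.1429, Q = 80754/7 ≈ 11536.2857.
%ΔQ = (11536.2857 − 11792) / 11792 × 100 = -2.17%.

-2.17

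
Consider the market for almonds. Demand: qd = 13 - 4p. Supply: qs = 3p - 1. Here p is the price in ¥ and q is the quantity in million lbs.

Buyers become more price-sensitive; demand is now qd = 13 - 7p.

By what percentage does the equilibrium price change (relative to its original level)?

Solve the original market: 13 - 4p = 3p - 1, hence p = 2 and q = 5.
With the change applied: demand qd = 13 - 7p, supply qs = 3p - 1.
Clearing the new market: 13 - 7p = 3p - 1, so p = 1.4 and q = 3.2.
%Δp = (1.4 − 2) / 2 × 100 = -30%.

-30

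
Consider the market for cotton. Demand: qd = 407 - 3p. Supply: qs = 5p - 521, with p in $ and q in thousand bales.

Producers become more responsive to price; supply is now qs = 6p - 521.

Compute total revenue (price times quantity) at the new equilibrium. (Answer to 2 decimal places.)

10070.52

Initially, 407 - 3p = 5p - 521, so 928 = 8p and p = 116, q = 59.
After the shift, demand is qd = 407 - 3p and supply is qs = 6p - 521.
Setting them equal: 407 - 3p = 6p - 521 → 928 = 9p, so p = 928/9 ≈ 103.1111 and q = 293/3 ≈ 97.6667.
New expenditure = 103.1111 × 97.6667 = 10070.52.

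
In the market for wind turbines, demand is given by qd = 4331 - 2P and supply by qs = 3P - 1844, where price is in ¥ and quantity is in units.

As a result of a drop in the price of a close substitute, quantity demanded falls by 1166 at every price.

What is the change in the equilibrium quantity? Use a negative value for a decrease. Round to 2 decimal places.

-699.60

Before the shock: 4331 - 2P = 3P - 1844 ⇒ 6175 = 5P ⇒ P = 1235, q = 1861.
After the shift, demand is qd = 3165 - 2P and supply is qs = 3P - 1844.
Equate the new curves: 3165 - 2P = 3P - 1844, giving 5009 = 5P, P = 1001.8, q = 1161.4.
Δq = 1161.4 − 1861 = -699.60.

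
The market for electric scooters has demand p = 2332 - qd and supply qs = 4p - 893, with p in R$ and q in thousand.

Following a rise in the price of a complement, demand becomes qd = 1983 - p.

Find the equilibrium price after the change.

Original equilibrium: 2332 - p = 4p - 893 gives 3225 = 5p, so p = 645 and q = 1687.
The shock moves the curves to qd = 1983 - p and qs = 4p - 893.
Equate the new curves: 1983 - p = 4p - 893, giving 2876 = 5p, p = 575.2, q = 1407.8.

575.2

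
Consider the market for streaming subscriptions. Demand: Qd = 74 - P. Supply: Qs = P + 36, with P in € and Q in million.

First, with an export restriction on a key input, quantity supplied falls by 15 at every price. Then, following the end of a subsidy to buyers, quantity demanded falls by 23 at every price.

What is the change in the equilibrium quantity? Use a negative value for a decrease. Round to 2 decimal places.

-19.00

Original equilibrium: 74 - P = P + 36 gives 38 = 2P, so P = 19 and Q = 55.
The new curves are Qd = 51 - P (demand) and Qs = P + 21 (supply).
Setting them equal: 51 - P = P + 21 → 30 = 2P, so P = 15 and Q = 36.
ΔQ = 36 − 55 = -19.00.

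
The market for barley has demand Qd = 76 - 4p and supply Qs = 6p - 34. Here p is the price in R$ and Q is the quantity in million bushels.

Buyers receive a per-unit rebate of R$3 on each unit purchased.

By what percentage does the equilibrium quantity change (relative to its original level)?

+22.5

Initially, 76 - 4p = 6p - 34, so 110 = 10p and p = 11, Q = 32.
Since buyers' out-of-pocket price is the market price minus the rebate, the effective demand curve becomes Qd = 88 - 4p.
Clearing the new market: 88 - 4p = 6p - 34, so p = 12.2 and Q = 39.2.
%ΔQ = (39.2 − 32) / 32 × 100 = +22.5%.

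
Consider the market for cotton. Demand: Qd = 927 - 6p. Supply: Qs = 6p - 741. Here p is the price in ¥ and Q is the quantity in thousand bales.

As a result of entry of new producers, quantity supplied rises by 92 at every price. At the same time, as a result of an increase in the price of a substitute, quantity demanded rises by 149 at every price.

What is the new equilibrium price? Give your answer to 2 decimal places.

Before the shock: 927 - 6p = 6p - 741 ⇒ 1668 = 12p ⇒ p = 139, Q = 93.
With the change applied: demand Qd = 1076 - 6p, supply Qs = 6p - 649.
Clearing the new market: 1076 - 6p = 6p - 649, so p = 143.75 and Q = 213.5.

143.75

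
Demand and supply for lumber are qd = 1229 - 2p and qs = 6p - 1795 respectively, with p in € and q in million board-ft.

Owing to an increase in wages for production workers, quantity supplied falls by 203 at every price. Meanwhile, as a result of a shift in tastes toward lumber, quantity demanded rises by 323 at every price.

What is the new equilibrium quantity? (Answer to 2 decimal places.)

664.50

Before the shock: 1229 - 2p = 6p - 1795 ⇒ 3024 = 8p ⇒ p = 378, q = 473.
The shock moves the curves to qd = 1552 - 2p and qs = 6p - 1998.
Clearing the new market: 1552 - 2p = 6p - 1998, so p = 443.75 and q = 664.5.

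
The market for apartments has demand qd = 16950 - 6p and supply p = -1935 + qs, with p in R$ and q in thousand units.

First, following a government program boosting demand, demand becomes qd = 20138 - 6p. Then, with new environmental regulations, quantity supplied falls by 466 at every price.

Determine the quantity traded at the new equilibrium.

Original equilibrium: 16950 - 6p = p + 1935 gives 15015 = 7p, so p = 2145 and q = 4080.
After the shift, demand is qd = 20138 - 6p and supply is qs = p + 1469.
New equilibrium: 20138 - 6p = p + 1469 ⇒ 18669 = 7p ⇒ p = 2667, q = 4136.

4136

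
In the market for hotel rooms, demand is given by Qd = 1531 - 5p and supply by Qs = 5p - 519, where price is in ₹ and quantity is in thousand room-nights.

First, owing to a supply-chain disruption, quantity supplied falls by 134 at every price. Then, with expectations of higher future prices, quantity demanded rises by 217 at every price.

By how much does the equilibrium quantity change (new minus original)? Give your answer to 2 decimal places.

Solve the original market: 1531 - 5p = 5p - 519, hence p = 205 and Q = 506.
After the shift, demand is Qd = 1748 - 5p and supply is Qs = 5p - 653.
Setting them equal: 1748 - 5p = 5p - 653 → 2401 = 10p, so p = 240.1 and Q = 547.5.
ΔQ = 547.5 − 506 = +41.50.

+41.50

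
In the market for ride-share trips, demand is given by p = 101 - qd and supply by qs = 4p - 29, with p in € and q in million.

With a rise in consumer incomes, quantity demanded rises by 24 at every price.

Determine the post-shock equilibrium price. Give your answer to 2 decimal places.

30.80

Before the shock: 101 - p = 4p - 29 ⇒ 130 = 5p ⇒ p = 26, q = 75.
With the change applied: demand qd = 125 - p, supply qs = 4p - 29.
Setting them equal: 125 - p = 4p - 29 → 154 = 5p, so p = 30.8 and q = 94.2.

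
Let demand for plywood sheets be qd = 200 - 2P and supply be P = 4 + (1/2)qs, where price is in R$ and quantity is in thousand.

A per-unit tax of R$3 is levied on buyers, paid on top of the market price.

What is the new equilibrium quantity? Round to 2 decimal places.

93.00

Solve the original market: 200 - 2P = 2P - 8, hence P = 52 and q = 96.
Since buyers pay the price plus the tax, the effective demand curve becomes qd = 194 - 2P.
Setting them equal: 194 - 2P = 2P - 8 → 202 = 4P, so P = 50.5 and q = 93.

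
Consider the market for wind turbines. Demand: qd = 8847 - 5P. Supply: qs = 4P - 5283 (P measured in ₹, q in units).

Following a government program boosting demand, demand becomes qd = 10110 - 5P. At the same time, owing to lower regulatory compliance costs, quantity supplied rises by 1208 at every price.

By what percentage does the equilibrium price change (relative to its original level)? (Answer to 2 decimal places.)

+0.39

Before the shock: 8847 - 5P = 4P - 5283 ⇒ 14130 = 9P ⇒ P = 1570, q = 997.
The shock moves the curves to qd = 10110 - 5P and qs = 4P - 4075.
Clearing the new market: 10110 - 5P = 4P - 4075, so P = 14185/9 ≈ 1576.1111 and q = 20065/9 ≈ 2229.4444.
%ΔP = (1576.1111 − 1570) / 1570 × 100 = +0.39%.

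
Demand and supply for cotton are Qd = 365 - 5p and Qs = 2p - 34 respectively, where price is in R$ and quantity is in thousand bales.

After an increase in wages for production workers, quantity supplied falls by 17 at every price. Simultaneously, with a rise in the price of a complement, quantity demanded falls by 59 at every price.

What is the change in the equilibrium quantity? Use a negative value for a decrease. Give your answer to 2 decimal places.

-29.00

Solve the original market: 365 - 5p = 2p - 34, hence p = 57 and Q = 80.
After the shift, demand is Qd = 306 - 5p and supply is Qs = 2p - 51.
New equilibrium: 306 - 5p = 2p - 51 ⇒ 357 = 7p ⇒ p = 51, Q = 51.
ΔQ = 51 − 80 = -29.00.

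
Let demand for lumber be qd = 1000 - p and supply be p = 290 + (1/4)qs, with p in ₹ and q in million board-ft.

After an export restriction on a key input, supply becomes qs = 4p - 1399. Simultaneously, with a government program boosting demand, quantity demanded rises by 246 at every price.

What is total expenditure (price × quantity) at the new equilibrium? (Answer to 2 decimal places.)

379293.00

Initially, 1000 - p = 4p - 1160, so 2160 = 5p and p = 432, q = 568.
The new curves are qd = 1246 - p (demand) and qs = 4p - 1399 (supply).
Setting them equal: 1246 - p = 4p - 1399 → 2645 = 5p, so p = 529 and q = 717.
New expenditure = 529 × 717 = 379293.00.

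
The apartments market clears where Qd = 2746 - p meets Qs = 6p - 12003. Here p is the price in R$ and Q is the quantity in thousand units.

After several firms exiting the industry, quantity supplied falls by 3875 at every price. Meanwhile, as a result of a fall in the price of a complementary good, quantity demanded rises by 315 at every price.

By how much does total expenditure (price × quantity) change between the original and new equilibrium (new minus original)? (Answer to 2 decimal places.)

Initially, 2746 - p = 6p - 12003, so 14749 = 7p and p = 2107, Q = 639.
The shock moves the curves to Qd = 3061 - p and Qs = 6p - 15878.
New equilibrium: 3061 - p = 6p - 15878 ⇒ 18939 = 7p ⇒ p = 18939/7 ≈ 2705.5714, Q = 2488/7 ≈ 355.4286.
Expenditure moves from 2107×639 = 1346373 to 2705.5714×355.4286 = 961637.3878; change = -384735.61.

-384735.61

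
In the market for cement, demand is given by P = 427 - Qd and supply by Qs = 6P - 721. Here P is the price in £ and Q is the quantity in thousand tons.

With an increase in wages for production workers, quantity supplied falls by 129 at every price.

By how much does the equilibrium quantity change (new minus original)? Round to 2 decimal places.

-18.43

Initially, 427 - P = 6P - 721, so 1148 = 7P and P = 164, Q = 263.
With the change applied: demand Qd = 427 - P, supply Qs = 6P - 850.
Clearing the new market: 427 - P = 6P - 850, so P = 1277/7 ≈ 182.4286 and Q = 1712/7 ≈ 244.5714.
ΔQ = 244.5714 − 263 = -18.43.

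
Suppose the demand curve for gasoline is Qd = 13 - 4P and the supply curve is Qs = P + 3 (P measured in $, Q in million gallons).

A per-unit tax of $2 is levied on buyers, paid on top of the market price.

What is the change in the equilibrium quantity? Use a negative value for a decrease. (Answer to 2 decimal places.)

-1.60

Solve the original market: 13 - 4P = P + 3, hence P = 2 and Q = 5.
Since buyers pay the price plus the tax, the effective demand curve becomes Qd = 5 - 4P.
New equilibrium: 5 - 4P = P + 3 ⇒ 2 = 5P ⇒ P = 0.4, Q = 3.4.
ΔQ = 3.4 − 5 = -1.60.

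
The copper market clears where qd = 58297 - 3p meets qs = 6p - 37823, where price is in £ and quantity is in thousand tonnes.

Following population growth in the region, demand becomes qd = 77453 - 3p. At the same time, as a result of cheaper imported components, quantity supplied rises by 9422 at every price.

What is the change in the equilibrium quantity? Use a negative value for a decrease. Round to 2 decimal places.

+15911.33

Solve the original market: 58297 - 3p = 6p - 37823, hence p = 10680 and q = 26257.
The shock moves the curves to qd = 77453 - 3p and qs = 6p - 28401.
Equate the new curves: 77453 - 3p = 6p - 28401, giving 105854 = 9p, p = 105854/9 ≈ 11761.5556, q = 126505/3 ≈ 42168.3333.
Δq = 42168.3333 − 26257 = +15911.33.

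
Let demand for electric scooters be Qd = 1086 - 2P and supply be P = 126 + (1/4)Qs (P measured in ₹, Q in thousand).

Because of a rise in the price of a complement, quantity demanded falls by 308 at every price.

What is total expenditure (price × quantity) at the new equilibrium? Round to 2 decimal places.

Solve the original market: 1086 - 2P = 4P - 504, hence P = 265 and Q = 556.
The new curves are Qd = 778 - 2P (demand) and Qs = 4P - 504 (supply).
Equate the new curves: 778 - 2P = 4P - 504, giving 1282 = 6P, P = 641/3 ≈ 213.6667, Q = 1052/3 ≈ 350.6667.
New expenditure = 213.6667 × 350.6667 = 74925.78.

74925.78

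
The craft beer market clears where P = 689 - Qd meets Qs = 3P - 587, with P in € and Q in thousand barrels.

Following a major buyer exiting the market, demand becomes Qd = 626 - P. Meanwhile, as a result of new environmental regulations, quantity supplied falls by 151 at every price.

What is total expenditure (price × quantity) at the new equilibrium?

Solve the original market: 689 - P = 3P - 587, hence P = 319 and Q = 370.
The shock moves the curves to Qd = 626 - P and Qs = 3P - 738.
Setting them equal: 626 - P = 3P - 738 → 1364 = 4P, so P = 341 and Q = 285.
New expenditure = 341 × 285 = 97185.

97185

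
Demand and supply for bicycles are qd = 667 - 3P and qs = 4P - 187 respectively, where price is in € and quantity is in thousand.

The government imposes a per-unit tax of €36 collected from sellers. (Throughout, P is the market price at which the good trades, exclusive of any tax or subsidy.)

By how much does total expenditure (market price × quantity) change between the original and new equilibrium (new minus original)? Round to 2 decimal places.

-2606.69

Before the shock: 667 - 3P = 4P - 187 ⇒ 854 = 7P ⇒ P = 122, q = 301.
Since sellers keep the price net of the tax, the effective supply curve becomes qs = 4P - 331.
Equate the new curves: 667 - 3P = 4P - 331, giving 998 = 7P, P = 998/7 ≈ 142.5714, q = 1675/7 ≈ 239.2857.
Expenditure moves from 122×301 = 36722 to 142.5714×239.2857 = 34115.3061; change = -2606.69.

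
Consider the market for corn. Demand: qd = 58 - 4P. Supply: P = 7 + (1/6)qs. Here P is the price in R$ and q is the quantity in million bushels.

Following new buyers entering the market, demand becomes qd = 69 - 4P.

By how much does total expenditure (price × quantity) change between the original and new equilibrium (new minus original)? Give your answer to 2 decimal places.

+93.06

Initially, 58 - 4P = 6P - 42, so 100 = 10P and P = 10, q = 18.
After the shift, demand is qd = 69 - 4P and supply is qs = 6P - 42.
Setting them equal: 69 - 4P = 6P - 42 → 111 = 10P, so P = 11.1 and q = 24.6.
Expenditure moves from 10×18 = 180 to 11.1×24.6 = 273.06; change = +93.06.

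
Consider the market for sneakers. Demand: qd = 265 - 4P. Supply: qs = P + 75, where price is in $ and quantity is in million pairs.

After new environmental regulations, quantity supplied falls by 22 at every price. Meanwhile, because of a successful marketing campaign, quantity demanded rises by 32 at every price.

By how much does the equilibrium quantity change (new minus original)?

Before the shock: 265 - 4P = P + 75 ⇒ 190 = 5P ⇒ P = 38, q = 113.
The shock moves the curves to qd = 297 - 4P and qs = P + 53.
Clearing the new market: 297 - 4P = P + 53, so P = 48.8 and q = 101.8.
Δq = 101.8 − 113 = -11.2.

-11.2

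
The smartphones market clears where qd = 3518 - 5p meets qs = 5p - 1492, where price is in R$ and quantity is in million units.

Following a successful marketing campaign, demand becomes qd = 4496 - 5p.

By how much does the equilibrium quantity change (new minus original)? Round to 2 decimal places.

+489.00

Solve the original market: 3518 - 5p = 5p - 1492, hence p = 501 and q = 1013.
The new curves are qd = 4496 - 5p (demand) and qs = 5p - 1492 (supply).
New equilibrium: 4496 - 5p = 5p - 1492 ⇒ 5988 = 10p ⇒ p = 598.8, q = 1502.
Δq = 1502 − 1013 = +489.00.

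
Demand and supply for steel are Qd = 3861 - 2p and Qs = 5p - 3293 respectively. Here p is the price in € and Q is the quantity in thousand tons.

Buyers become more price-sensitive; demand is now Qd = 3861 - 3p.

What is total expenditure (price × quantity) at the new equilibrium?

Original equilibrium: 3861 - 2p = 5p - 3293 gives 7154 = 7p, so p = 1022 and Q = 1817.
The shock moves the curves to Qd = 3861 - 3p and Qs = 5p - 3293.
Setting them equal: 3861 - 3p = 5p - 3293 → 7154 = 8p, so p = 894.25 and Q = 1178.25.
New expenditure = 894.25 × 1178.25 = 1053650.0625.

1053650.0625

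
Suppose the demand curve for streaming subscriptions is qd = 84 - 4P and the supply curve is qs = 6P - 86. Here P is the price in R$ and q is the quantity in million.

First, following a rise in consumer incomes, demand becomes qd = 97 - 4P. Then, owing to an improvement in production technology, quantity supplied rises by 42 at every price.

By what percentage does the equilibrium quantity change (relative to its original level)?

+153.75

Before the shock: 84 - 4P = 6P - 86 ⇒ 170 = 10P ⇒ P = 17, q = 16.
With the change applied: demand qd = 97 - 4P, supply qs = 6P - 44.
Setting them equal: 97 - 4P = 6P - 44 → 141 = 10P, so P = 14.1 and q = 40.6.
%Δq = (40.6 − 16) / 16 × 100 = +153.75%.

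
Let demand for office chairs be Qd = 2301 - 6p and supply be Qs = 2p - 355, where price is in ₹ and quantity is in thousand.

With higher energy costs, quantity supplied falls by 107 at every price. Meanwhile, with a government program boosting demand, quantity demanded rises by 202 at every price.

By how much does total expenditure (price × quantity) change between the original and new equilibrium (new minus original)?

+909.03125

Initially, 2301 - 6p = 2p - 355, so 2656 = 8p and p = 332, Q = 309.
With the change applied: demand Qd = 2503 - 6p, supply Qs = 2p - 462.
New equilibrium: 2503 - 6p = 2p - 462 ⇒ 2965 = 8p ⇒ p = 370.625, Q = 279.25.
Expenditure moves from 332×309 = 102588 to 370.625×279.25 = 103497.03125; change = +909.03125.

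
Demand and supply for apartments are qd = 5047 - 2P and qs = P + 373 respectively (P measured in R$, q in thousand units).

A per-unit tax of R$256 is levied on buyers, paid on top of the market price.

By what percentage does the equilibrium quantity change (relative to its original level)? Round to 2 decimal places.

Original equilibrium: 5047 - 2P = P + 373 gives 4674 = 3P, so P = 1558 and q = 1931.
Since buyers pay the price plus the tax, the effective demand curve becomes qd = 4535 - 2P.
Equate the new curves: 4535 - 2P = P + 373, giving 4162 = 3P, P = 4162/3 ≈ 1387.3333, q = 5281/3 ≈ 1760.3333.
%Δq = (1760.3333 − 1931) / 1931 × 100 = -8.84%.

-8.84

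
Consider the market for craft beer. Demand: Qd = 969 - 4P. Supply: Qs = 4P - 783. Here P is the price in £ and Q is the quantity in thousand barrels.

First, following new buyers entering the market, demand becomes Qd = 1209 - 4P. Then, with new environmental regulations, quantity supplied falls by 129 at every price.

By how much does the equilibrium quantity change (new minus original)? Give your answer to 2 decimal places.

Initially, 969 - 4P = 4P - 783, so 1752 = 8P and P = 219, Q = 93.
After the shift, demand is Qd = 1209 - 4P and supply is Qs = 4P - 912.
Setting them equal: 1209 - 4P = 4P - 912 → 2121 = 8P, so P = 265.125 and Q = 148.5.
ΔQ = 148.5 − 93 = +55.50.

+55.50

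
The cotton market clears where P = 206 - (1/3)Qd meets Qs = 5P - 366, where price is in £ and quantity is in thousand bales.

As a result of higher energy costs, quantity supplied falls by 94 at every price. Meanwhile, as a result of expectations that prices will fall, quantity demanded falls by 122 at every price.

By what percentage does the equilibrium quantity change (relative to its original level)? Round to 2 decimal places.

-44.78

Solve the original market: 618 - 3P = 5P - 366, hence P = 123 and Q = 249.
With the change applied: demand Qd = 496 - 3P, supply Qs = 5P - 460.
Setting them equal: 496 - 3P = 5P - 460 → 956 = 8P, so P = 119.5 and Q = 137.5.
%ΔQ = (137.5 − 249) / 249 × 100 = -44.78%.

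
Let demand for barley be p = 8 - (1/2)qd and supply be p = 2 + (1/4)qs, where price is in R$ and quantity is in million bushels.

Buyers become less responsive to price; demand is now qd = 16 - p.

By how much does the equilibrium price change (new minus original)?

Initially, 16 - 2p = 4p - 8, so 24 = 6p and p = 4, q = 8.
The shock moves the curves to qd = 16 - p and qs = 4p - 8.
Clearing the new market: 16 - p = 4p - 8, so p = 4.8 and q = 11.2.
Δp = 4.8 − 4 = +0.8.

+0.8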